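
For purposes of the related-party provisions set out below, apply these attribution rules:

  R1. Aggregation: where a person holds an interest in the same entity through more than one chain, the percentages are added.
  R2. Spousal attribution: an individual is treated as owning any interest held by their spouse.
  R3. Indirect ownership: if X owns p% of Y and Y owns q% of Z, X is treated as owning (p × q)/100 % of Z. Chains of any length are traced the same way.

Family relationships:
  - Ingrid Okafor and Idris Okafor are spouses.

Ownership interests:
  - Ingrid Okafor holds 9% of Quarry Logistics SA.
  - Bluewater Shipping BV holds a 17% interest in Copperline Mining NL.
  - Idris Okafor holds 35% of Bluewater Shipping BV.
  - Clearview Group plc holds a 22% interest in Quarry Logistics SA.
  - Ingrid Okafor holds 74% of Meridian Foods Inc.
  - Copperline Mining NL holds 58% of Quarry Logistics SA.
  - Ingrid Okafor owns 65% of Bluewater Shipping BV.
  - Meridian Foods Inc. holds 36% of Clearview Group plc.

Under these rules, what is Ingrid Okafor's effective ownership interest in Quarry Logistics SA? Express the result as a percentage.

By spousal attribution (R2), Ingrid Okafor is treated as also owning Idris Okafor's interest in Bluewater Shipping BV, giving 65% + 35% = 100%.
Chain via Meridian Foods Inc. → Clearview Group plc (R3): 74% × 36% × 22% = 5.8608% of Quarry Logistics SA.
Chain via Bluewater Shipping BV → Copperline Mining NL (R3): 100% × 17% × 58% = 9.86% of Quarry Logistics SA.
Direct interest in Quarry Logistics SA: 9%.
Aggregating (R1): 5.8608% + 9.86% + 9% = 24.7208%.

24.7208%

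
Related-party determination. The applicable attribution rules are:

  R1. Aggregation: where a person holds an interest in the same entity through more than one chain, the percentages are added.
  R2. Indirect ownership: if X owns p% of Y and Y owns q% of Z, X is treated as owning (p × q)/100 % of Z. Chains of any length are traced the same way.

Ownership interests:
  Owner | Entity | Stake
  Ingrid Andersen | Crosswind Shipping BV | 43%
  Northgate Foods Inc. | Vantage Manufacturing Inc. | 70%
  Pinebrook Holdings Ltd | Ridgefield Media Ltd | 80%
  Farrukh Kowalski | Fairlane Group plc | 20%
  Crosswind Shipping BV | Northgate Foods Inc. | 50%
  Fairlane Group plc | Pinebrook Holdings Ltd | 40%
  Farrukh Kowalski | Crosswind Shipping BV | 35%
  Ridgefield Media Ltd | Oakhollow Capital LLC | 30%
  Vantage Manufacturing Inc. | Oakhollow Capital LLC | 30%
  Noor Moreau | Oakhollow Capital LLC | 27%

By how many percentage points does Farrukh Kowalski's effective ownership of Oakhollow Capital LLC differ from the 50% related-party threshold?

Chain via Crosswind Shipping BV → Northgate Foods Inc. → Vantage Manufacturing Inc. (R2): 35% × 50% × 70% × 30% = 3.675% of Oakhollow Capital LLC.
Chain via Fairlane Group plc → Pinebrook Holdings Ltd → Ridgefield Media Ltd (R2): 20% × 40% × 80% × 30% = 1.92% of Oakhollow Capital LLC.
Aggregating (R1): 3.675% + 1.92% = 5.595%.
5.595% falls short of the 50% threshold by 44.405 percentage points.

44.405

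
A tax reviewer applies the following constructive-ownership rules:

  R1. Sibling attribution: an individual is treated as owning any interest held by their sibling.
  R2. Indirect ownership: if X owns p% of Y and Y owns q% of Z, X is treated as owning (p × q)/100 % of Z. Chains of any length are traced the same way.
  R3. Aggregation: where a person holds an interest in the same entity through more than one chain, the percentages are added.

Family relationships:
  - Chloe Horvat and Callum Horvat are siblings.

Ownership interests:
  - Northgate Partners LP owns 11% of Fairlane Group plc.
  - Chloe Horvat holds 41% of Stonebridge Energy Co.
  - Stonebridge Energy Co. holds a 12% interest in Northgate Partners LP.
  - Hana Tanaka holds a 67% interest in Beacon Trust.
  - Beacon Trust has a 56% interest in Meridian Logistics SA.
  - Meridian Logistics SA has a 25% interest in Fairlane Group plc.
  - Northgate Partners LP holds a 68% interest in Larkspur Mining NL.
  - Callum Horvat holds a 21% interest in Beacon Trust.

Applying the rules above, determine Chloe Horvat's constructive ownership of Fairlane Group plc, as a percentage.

By sibling attribution (R1), Chloe Horvat is treated as owning Callum Horvat's 21% interest in Beacon Trust.
Chain via Stonebridge Energy Co. → Northgate Partners LP (R2): 41% × 12% × 11% = 0.5412% of Fairlane Group plc.
Chain via Beacon Trust → Meridian Logistics SA (R2): 21% × 56% × 25% = 2.94% of Fairlane Group plc.
Aggregating (R3): 0.5412% + 2.94% = 3.4812%.

3.4812%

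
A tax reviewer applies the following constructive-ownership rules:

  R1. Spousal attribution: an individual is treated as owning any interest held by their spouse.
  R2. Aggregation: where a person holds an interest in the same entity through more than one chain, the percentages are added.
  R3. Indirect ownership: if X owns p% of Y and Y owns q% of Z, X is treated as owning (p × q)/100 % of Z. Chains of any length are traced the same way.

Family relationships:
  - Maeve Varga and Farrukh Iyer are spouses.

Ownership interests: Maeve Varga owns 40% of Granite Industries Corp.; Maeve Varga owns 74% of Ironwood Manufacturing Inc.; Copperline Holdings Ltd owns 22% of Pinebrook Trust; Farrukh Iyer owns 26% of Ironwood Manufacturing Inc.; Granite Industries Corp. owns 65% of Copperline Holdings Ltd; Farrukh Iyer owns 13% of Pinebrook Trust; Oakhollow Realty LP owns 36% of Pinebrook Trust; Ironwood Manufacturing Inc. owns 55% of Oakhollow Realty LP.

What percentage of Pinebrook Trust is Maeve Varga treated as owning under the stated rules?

By spousal attribution (R1), Maeve Varga is treated as also owning Farrukh Iyer's interest in Ironwood Manufacturing Inc, giving 74% + 26% = 100%.
By spousal attribution (R1), Maeve Varga is treated as owning Farrukh Iyer's 13% interest in Pinebrook Trust.
Chain via Ironwood Manufacturing Inc. → Oakhollow Realty LP (R3): 100% × 55% × 36% = 19.8% of Pinebrook Trust.
Chain via Granite Industries Corp. → Copperline Holdings Ltd (R3): 40% × 65% × 22% = 5.72% of Pinebrook Trust.
Direct interest in Pinebrook Trust: 13%.
Aggregating (R2): 19.8% + 5.72% + 13% = 38.52%.

38.52%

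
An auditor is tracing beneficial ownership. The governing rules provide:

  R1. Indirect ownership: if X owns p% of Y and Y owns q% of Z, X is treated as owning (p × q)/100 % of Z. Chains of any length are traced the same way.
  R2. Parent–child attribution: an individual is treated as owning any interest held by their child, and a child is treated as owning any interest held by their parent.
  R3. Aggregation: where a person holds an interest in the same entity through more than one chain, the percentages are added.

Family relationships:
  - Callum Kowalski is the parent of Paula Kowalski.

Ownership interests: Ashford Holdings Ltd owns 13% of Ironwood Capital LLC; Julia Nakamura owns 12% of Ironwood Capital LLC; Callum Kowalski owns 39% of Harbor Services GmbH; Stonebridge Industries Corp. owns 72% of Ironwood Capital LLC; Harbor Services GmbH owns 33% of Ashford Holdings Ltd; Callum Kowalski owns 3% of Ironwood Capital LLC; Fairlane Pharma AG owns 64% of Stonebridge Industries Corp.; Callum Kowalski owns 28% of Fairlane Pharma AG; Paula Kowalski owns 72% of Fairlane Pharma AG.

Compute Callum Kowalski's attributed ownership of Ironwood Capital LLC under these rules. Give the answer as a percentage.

50.7531%

By parent–child attribution (R2), Callum Kowalski is treated as also owning Paula Kowalski's interest in Fairlane Pharma AG, giving 28% + 72% = 100%.
Chain via Harbor Services GmbH → Ashford Holdings Ltd (R1): 39% × 33% × 13% = 1.6731% of Ironwood Capital LLC.
Chain via Fairlane Pharma AG → Stonebridge Industries Corp. (R1): 100% × 64% × 72% = 46.08% of Ironwood Capital LLC.
Direct interest in Ironwood Capital LLC: 3%.
Aggregating (R3): 1.6731% + 46.08% + 3% = 50.7531%.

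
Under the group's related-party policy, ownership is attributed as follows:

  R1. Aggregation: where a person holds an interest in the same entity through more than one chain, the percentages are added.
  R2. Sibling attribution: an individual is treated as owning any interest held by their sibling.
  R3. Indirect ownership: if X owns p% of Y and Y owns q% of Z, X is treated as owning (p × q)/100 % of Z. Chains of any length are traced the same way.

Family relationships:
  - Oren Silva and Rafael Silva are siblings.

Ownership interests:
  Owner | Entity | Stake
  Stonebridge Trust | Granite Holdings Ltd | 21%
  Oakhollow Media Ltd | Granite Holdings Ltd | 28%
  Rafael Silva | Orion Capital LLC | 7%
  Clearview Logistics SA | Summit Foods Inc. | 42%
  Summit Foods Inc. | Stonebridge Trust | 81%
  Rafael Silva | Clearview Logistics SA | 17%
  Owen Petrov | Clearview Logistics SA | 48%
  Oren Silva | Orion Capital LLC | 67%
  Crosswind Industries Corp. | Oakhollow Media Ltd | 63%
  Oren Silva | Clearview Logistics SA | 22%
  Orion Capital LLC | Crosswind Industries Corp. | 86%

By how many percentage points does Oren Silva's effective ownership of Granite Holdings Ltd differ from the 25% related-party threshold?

By sibling attribution (R2), Oren Silva is treated as also owning Rafael Silva's interest in Orion Capital LLC, giving 67% + 7% = 74%.
By sibling attribution (R2), Oren Silva is treated as also owning Rafael Silva's interest in Clearview Logistics SA, giving 22% + 17% = 39%.
Chain via Orion Capital LLC → Crosswind Industries Corp. → Oakhollow Media Ltd (R3): 74% × 86% × 63% × 28% = 11.226096% of Granite Holdings Ltd.
Chain via Clearview Logistics SA → Summit Foods Inc. → Stonebridge Trust (R3): 39% × 42% × 81% × 21% = 2.786238% of Granite Holdings Ltd.
Aggregating (R1): 11.226096% + 2.786238% = 14.012334%.
14.012334% falls short of the 25% threshold by 10.987666 percentage points.

10.987666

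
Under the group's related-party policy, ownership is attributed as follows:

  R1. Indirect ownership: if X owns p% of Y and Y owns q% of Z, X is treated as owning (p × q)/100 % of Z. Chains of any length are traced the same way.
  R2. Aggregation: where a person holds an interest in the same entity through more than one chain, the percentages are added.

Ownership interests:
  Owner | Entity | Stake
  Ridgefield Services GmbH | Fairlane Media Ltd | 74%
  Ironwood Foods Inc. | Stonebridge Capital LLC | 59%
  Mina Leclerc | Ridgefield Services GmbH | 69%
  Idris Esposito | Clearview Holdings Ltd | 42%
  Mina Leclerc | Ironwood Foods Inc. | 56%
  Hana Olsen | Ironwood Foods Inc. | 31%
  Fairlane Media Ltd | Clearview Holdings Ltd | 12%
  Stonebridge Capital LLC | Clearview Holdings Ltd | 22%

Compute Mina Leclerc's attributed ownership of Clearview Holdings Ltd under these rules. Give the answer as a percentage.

13.396%

Chain via Ironwood Foods Inc. → Stonebridge Capital LLC (R1): 56% × 59% × 22% = 7.2688% of Clearview Holdings Ltd.
Chain via Ridgefield Services GmbH → Fairlane Media Ltd (R1): 69% × 74% × 12% = 6.1272% of Clearview Holdings Ltd.
Aggregating (R2): 7.2688% + 6.1272% = 13.396%.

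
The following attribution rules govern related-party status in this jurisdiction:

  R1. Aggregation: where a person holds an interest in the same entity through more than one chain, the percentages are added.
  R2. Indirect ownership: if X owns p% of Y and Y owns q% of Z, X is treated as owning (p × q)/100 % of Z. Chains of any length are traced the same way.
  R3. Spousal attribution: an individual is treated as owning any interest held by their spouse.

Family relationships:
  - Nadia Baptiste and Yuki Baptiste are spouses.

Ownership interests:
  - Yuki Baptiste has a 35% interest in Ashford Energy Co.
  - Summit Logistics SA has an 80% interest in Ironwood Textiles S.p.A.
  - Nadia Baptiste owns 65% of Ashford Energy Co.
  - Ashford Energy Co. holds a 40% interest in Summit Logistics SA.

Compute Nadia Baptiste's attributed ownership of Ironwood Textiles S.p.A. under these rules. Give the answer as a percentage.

By spousal attribution (R3), Nadia Baptiste is treated as also owning Yuki Baptiste's interest in Ashford Energy Co, giving 65% + 35% = 100%.
Chain via Ashford Energy Co. → Summit Logistics SA (R2): 100% × 40% × 80% = 32% of Ironwood Textiles S.p.A.

32%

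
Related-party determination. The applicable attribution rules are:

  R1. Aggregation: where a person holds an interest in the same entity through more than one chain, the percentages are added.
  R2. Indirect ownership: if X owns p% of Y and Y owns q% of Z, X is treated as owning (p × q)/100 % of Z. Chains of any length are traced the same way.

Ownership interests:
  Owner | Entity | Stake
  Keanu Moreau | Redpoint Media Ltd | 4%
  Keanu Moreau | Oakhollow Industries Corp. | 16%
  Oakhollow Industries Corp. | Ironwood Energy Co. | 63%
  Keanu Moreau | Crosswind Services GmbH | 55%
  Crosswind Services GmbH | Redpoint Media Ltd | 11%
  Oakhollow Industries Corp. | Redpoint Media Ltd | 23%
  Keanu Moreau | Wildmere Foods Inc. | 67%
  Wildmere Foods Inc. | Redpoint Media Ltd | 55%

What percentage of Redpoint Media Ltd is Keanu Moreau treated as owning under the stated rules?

Chain via Wildmere Foods Inc. (R2): 67% × 55% = 36.85% of Redpoint Media Ltd.
Chain via Oakhollow Industries Corp. (R2): 16% × 23% = 3.68% of Redpoint Media Ltd.
Chain via Crosswind Services GmbH (R2): 55% × 11% = 6.05% of Redpoint Media Ltd.
Direct interest in Redpoint Media Ltd: 4%.
Aggregating (R1): 36.85% + 3.68% + 6.05% + 4% = 50.58%.

50.58%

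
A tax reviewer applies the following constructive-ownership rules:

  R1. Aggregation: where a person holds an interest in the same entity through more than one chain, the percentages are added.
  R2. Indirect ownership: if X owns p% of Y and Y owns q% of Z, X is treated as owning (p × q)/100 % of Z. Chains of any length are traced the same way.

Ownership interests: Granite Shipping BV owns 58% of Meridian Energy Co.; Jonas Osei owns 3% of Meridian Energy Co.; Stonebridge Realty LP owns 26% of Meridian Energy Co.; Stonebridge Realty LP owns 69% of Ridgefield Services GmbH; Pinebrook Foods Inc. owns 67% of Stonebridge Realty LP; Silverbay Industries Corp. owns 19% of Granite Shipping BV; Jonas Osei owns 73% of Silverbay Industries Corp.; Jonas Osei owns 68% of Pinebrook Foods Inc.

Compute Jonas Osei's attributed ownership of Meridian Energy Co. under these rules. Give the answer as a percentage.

Chain via Silverbay Industries Corp. → Granite Shipping BV (R2): 73% × 19% × 58% = 8.0446% of Meridian Energy Co.
Chain via Pinebrook Foods Inc. → Stonebridge Realty LP (R2): 68% × 67% × 26% = 11.8456% of Meridian Energy Co.
Direct interest in Meridian Energy Co: 3%.
Aggregating (R1): 8.0446% + 11.8456% + 3% = 22.8902%.

22.8902%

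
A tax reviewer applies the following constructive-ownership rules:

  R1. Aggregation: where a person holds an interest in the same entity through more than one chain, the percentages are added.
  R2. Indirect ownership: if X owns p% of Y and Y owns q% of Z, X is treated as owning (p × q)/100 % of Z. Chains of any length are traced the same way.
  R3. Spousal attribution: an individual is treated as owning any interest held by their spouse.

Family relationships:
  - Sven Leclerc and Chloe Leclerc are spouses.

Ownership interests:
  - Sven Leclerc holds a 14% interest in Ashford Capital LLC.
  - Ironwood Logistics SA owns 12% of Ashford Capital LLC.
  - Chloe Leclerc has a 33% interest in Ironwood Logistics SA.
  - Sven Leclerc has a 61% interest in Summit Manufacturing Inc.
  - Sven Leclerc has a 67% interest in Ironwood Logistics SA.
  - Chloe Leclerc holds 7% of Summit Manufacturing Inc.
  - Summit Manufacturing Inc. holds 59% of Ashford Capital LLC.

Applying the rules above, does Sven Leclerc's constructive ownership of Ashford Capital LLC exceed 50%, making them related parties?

Yes

By spousal attribution (R3), Sven Leclerc is treated as also owning Chloe Leclerc's interest in Ironwood Logistics SA, giving 67% + 33% = 100%.
By spousal attribution (R3), Sven Leclerc is treated as also owning Chloe Leclerc's interest in Summit Manufacturing Inc, giving 61% + 7% = 68%.
Chain via Ironwood Logistics SA (R2): 100% × 12% = 12% of Ashford Capital LLC.
Chain via Summit Manufacturing Inc. (R2): 68% × 59% = 40.12% of Ashford Capital LLC.
Direct interest in Ashford Capital LLC: 14%.
Aggregating (R1): 12% + 40.12% + 14% = 66.12%.
66.12% exceeds the 50% threshold, so Sven is a related party to Ashford Capital LLC.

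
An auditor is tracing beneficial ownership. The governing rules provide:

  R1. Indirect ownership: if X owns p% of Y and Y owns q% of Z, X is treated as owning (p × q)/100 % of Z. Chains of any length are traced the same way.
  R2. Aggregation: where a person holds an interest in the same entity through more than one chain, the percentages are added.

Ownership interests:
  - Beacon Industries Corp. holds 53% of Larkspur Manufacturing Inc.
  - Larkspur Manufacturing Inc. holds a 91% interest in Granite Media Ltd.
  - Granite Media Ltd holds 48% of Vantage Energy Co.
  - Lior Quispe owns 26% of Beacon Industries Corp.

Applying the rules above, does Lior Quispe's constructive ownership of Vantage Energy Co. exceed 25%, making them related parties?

Chain via Beacon Industries Corp. → Larkspur Manufacturing Inc. → Granite Media Ltd (R1): 26% × 53% × 91% × 48% = 6.019104% of Vantage Energy Co.
6.019104% does not exceed the 25% threshold, so Lior is not a related party to Vantage Energy Co.

No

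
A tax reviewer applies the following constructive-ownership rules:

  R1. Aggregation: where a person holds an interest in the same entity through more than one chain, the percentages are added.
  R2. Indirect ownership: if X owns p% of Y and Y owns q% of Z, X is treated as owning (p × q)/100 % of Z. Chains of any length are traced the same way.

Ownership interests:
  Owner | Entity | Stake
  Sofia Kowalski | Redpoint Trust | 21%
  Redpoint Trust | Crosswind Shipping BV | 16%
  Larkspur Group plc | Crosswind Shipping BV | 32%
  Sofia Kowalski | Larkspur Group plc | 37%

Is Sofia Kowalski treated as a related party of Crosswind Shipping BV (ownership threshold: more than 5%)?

Chain via Larkspur Group plc (R2): 37% × 32% = 11.84% of Crosswind Shipping BV.
Chain via Redpoint Trust (R2): 21% × 16% = 3.36% of Crosswind Shipping BV.
Aggregating (R1): 11.84% + 3.36% = 15.2%.
15.2% exceeds the 5% threshold, so Sofia is a related party to Crosswind Shipping BV.

Yes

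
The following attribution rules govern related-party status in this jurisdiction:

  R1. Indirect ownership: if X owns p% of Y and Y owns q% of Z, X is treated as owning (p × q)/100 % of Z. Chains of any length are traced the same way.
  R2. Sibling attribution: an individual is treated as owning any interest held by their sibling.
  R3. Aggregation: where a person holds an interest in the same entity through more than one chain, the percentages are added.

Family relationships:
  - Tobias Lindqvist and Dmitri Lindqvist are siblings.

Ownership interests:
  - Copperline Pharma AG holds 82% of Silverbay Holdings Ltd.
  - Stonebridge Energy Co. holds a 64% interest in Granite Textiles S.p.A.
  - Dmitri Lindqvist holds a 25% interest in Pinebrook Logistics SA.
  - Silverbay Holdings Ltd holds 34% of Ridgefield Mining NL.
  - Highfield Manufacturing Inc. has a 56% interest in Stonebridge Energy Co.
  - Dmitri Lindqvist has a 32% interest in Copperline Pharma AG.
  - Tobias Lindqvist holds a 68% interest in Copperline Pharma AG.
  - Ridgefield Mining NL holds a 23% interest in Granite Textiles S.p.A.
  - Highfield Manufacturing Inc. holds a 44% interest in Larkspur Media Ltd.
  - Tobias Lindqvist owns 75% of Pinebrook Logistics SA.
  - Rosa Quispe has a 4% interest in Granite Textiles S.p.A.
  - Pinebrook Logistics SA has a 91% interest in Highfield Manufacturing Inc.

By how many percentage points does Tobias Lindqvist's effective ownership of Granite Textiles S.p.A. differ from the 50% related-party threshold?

10.9732

By sibling attribution (R2), Tobias Lindqvist is treated as also owning Dmitri Lindqvist's interest in Copperline Pharma AG, giving 68% + 32% = 100%.
By sibling attribution (R2), Tobias Lindqvist is treated as also owning Dmitri Lindqvist's interest in Pinebrook Logistics SA, giving 75% + 25% = 100%.
Chain via Copperline Pharma AG → Silverbay Holdings Ltd → Ridgefield Mining NL (R1): 100% × 82% × 34% × 23% = 6.4124% of Granite Textiles S.p.A.
Chain via Pinebrook Logistics SA → Highfield Manufacturing Inc. → Stonebridge Energy Co. (R1): 100% × 91% × 56% × 64% = 32.6144% of Granite Textiles S.p.A.
Aggregating (R3): 6.4124% + 32.6144% = 39.0268%.
39.0268% falls short of the 50% threshold by 10.9732 percentage points.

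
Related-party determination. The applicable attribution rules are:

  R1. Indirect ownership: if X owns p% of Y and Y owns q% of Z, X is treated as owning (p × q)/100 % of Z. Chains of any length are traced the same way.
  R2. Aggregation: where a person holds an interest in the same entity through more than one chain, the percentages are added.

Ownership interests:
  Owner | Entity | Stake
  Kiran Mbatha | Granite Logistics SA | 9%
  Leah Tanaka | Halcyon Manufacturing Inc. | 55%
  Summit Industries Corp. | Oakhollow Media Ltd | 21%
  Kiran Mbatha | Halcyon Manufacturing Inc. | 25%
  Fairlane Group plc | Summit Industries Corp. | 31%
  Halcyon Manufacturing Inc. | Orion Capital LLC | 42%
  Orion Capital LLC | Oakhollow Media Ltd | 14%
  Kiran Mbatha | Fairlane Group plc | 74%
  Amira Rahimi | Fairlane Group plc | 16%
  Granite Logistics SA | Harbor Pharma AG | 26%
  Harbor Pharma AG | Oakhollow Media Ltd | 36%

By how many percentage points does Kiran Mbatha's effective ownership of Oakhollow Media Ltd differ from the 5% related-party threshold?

2.1298

Chain via Granite Logistics SA → Harbor Pharma AG (R1): 9% × 26% × 36% = 0.8424% of Oakhollow Media Ltd.
Chain via Halcyon Manufacturing Inc. → Orion Capital LLC (R1): 25% × 42% × 14% = 1.47% of Oakhollow Media Ltd.
Chain via Fairlane Group plc → Summit Industries Corp. (R1): 74% × 31% × 21% = 4.8174% of Oakhollow Media Ltd.
Aggregating (R2): 0.8424% + 1.47% + 4.8174% = 7.1298%.
7.1298% exceeds the 5% threshold by 2.1298 percentage points.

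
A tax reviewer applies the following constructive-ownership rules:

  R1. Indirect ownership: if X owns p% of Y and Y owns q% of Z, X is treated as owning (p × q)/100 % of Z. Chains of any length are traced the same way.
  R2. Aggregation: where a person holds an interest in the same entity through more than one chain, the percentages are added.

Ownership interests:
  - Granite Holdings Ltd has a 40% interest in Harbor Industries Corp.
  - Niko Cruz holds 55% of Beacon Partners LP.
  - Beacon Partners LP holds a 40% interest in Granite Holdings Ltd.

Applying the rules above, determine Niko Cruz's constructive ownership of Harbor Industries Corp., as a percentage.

Chain via Beacon Partners LP → Granite Holdings Ltd (R1): 55% × 40% × 40% = 8.8% of Harbor Industries Corp.

8.8%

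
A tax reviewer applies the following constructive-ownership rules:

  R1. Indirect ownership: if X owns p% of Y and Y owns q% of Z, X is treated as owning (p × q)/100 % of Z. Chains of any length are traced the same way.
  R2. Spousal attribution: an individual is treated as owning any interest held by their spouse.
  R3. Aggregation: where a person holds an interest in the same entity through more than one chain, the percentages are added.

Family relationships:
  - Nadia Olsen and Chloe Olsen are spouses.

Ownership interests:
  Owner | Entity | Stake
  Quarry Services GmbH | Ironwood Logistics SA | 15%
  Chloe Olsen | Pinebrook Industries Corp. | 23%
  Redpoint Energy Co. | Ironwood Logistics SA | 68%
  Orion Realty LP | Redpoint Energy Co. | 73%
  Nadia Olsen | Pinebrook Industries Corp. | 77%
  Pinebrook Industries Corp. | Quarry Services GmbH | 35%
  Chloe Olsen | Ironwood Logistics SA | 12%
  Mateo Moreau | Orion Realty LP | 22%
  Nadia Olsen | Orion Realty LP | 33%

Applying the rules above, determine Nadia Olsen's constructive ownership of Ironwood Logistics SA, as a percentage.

33.6312%

By spousal attribution (R2), Nadia Olsen is treated as also owning Chloe Olsen's interest in Pinebrook Industries Corp, giving 77% + 23% = 100%.
By spousal attribution (R2), Nadia Olsen is treated as owning Chloe Olsen's 12% interest in Ironwood Logistics SA.
Chain via Pinebrook Industries Corp. → Quarry Services GmbH (R1): 100% × 35% × 15% = 5.25% of Ironwood Logistics SA.
Chain via Orion Realty LP → Redpoint Energy Co. (R1): 33% × 73% × 68% = 16.3812% of Ironwood Logistics SA.
Direct interest in Ironwood Logistics SA: 12%.
Aggregating (R3): 5.25% + 16.3812% + 12% = 33.6312%.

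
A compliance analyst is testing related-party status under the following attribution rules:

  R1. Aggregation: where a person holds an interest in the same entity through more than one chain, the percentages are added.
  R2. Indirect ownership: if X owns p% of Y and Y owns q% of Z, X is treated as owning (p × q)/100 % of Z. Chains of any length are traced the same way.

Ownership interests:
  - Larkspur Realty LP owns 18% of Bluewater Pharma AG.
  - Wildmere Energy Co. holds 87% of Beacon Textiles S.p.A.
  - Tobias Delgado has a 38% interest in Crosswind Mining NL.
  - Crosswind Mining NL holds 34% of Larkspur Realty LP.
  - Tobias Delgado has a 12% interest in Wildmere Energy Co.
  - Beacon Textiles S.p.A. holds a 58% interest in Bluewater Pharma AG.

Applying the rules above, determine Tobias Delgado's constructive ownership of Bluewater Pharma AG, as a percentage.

8.3808%

Chain via Crosswind Mining NL → Larkspur Realty LP (R2): 38% × 34% × 18% = 2.3256% of Bluewater Pharma AG.
Chain via Wildmere Energy Co. → Beacon Textiles S.p.A. (R2): 12% × 87% × 58% = 6.0552% of Bluewater Pharma AG.
Aggregating (R1): 2.3256% + 6.0552% = 8.3808%.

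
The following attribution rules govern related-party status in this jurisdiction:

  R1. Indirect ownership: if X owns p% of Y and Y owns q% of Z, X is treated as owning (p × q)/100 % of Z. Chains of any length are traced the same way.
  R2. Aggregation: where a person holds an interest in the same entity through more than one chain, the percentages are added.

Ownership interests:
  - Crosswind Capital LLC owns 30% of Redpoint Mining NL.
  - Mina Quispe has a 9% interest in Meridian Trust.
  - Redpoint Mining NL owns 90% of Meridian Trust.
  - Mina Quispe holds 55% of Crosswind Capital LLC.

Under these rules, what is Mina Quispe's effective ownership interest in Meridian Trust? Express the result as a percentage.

23.85%

Chain via Crosswind Capital LLC → Redpoint Mining NL (R1): 55% × 30% × 90% = 14.85% of Meridian Trust.
Direct interest in Meridian Trust: 9%.
Aggregating (R2): 14.85% + 9% = 23.85%.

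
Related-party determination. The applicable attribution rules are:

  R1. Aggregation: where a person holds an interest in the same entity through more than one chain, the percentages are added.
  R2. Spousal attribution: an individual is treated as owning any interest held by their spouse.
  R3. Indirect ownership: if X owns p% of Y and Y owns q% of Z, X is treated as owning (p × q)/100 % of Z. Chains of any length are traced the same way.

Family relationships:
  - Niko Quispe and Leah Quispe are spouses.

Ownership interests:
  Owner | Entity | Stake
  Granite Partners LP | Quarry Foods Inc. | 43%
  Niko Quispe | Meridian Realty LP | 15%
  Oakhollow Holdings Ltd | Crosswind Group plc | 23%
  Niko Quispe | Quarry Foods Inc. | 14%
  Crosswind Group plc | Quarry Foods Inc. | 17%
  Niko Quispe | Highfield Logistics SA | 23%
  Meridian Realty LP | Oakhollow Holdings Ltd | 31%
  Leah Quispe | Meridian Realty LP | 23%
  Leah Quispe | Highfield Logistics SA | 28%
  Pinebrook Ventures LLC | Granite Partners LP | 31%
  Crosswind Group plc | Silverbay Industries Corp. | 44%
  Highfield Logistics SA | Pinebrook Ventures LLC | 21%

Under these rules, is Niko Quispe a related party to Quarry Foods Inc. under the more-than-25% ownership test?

No

By spousal attribution (R2), Niko Quispe is treated as also owning Leah Quispe's interest in Highfield Logistics SA, giving 23% + 28% = 51%.
By spousal attribution (R2), Niko Quispe is treated as also owning Leah Quispe's interest in Meridian Realty LP, giving 15% + 23% = 38%.
Chain via Highfield Logistics SA → Pinebrook Ventures LLC → Granite Partners LP (R3): 51% × 21% × 31% × 43% = 1.427643% of Quarry Foods Inc.
Chain via Meridian Realty LP → Oakhollow Holdings Ltd → Crosswind Group plc (R3): 38% × 31% × 23% × 17% = 0.460598% of Quarry Foods Inc.
Direct interest in Quarry Foods Inc: 14%.
Aggregating (R1): 1.427643% + 0.460598% + 14% = 15.888241%.
15.888241% does not exceed the 25% threshold, so Niko is not a related party to Quarry Foods Inc.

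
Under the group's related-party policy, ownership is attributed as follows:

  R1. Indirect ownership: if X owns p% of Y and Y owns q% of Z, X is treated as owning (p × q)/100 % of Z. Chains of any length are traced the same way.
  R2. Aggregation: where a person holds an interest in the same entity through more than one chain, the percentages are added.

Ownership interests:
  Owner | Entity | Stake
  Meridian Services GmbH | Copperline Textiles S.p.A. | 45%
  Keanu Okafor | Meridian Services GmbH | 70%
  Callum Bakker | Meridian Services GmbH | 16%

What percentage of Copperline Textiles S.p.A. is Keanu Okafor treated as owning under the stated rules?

31.5%

Chain via Meridian Services GmbH (R1): 70% × 45% = 31.5% of Copperline Textiles S.p.A.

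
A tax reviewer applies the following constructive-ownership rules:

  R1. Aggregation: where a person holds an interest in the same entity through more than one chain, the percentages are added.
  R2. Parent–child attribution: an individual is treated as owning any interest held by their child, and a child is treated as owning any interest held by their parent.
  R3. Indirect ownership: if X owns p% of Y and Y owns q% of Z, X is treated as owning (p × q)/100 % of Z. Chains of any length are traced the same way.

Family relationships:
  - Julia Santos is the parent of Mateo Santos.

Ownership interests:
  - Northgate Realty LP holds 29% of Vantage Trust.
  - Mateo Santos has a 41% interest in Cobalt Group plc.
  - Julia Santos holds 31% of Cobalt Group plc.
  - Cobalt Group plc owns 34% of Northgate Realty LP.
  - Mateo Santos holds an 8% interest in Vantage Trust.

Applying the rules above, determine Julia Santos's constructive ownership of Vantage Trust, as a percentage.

By parent–child attribution (R2), Julia Santos is treated as also owning Mateo Santos's interest in Cobalt Group plc, giving 31% + 41% = 72%.
By parent–child attribution (R2), Julia Santos is treated as owning Mateo Santos's 8% interest in Vantage Trust.
Chain via Cobalt Group plc → Northgate Realty LP (R3): 72% × 34% × 29% = 7.0992% of Vantage Trust.
Direct interest in Vantage Trust: 8%.
Aggregating (R1): 7.0992% + 8% = 15.0992%.

15.0992%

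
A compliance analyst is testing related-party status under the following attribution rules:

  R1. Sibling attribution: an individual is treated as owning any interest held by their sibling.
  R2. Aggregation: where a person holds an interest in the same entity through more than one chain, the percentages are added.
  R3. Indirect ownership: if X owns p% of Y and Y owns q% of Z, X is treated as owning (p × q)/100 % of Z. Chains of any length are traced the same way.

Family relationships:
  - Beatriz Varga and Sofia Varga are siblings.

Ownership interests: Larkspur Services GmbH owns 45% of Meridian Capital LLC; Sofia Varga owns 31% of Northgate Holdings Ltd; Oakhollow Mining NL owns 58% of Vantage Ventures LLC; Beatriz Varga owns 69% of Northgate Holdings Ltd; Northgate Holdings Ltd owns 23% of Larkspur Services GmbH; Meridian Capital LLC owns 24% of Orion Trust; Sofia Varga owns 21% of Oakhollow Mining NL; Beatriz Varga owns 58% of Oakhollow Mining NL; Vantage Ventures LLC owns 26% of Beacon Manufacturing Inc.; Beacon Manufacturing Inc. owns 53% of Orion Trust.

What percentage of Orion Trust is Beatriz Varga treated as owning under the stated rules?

8.797996%

By sibling attribution (R1), Beatriz Varga is treated as also owning Sofia Varga's interest in Northgate Holdings Ltd, giving 69% + 31% = 100%.
By sibling attribution (R1), Beatriz Varga is treated as also owning Sofia Varga's interest in Oakhollow Mining NL, giving 58% + 21% = 79%.
Chain via Northgate Holdings Ltd → Larkspur Services GmbH → Meridian Capital LLC (R3): 100% × 23% × 45% × 24% = 2.484% of Orion Trust.
Chain via Oakhollow Mining NL → Vantage Ventures LLC → Beacon Manufacturing Inc. (R3): 79% × 58% × 26% × 53% = 6.313996% of Orion Trust.
Aggregating (R2): 2.484% + 6.313996% = 8.797996%.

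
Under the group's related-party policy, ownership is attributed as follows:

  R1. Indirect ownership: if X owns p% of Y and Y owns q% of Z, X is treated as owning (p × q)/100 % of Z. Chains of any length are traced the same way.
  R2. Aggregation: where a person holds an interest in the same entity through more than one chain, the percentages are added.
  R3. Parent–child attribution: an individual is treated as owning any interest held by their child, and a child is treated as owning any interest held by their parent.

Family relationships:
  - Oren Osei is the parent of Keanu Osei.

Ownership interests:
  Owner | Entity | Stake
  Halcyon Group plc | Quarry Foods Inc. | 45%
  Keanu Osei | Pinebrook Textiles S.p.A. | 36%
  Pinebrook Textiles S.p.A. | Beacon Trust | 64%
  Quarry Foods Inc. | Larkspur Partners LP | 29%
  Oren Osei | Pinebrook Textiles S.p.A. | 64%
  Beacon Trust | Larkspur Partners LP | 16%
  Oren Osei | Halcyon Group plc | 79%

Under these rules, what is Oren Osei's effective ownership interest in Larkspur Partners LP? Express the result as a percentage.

By parent–child attribution (R3), Oren Osei is treated as also owning Keanu Osei's interest in Pinebrook Textiles S.p.A, giving 64% + 36% = 100%.
Chain via Pinebrook Textiles S.p.A. → Beacon Trust (R1): 100% × 64% × 16% = 10.24% of Larkspur Partners LP.
Chain via Halcyon Group plc → Quarry Foods Inc. (R1): 79% × 45% × 29% = 10.3095% of Larkspur Partners LP.
Aggregating (R2): 10.24% + 10.3095% = 20.5495%.

20.5495%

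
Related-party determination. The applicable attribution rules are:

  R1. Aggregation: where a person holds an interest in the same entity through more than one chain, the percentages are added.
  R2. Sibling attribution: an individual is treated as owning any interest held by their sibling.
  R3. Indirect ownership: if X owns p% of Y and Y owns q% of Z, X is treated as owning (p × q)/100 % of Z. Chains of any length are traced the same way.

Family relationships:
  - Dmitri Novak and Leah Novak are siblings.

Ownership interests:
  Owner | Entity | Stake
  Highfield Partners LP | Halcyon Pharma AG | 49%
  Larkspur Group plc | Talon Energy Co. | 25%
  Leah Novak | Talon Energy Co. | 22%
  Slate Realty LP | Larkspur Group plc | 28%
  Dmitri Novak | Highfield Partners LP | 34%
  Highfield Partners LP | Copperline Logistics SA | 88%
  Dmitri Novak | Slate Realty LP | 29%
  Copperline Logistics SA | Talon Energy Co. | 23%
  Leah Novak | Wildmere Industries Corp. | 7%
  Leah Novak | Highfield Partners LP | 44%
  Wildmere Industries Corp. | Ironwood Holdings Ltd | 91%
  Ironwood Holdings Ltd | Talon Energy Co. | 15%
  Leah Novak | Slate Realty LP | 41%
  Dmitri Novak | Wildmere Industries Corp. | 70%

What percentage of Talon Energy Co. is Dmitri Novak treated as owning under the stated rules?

By sibling attribution (R2), Dmitri Novak is treated as also owning Leah Novak's interest in Highfield Partners LP, giving 34% + 44% = 78%.
By sibling attribution (R2), Dmitri Novak is treated as also owning Leah Novak's interest in Wildmere Industries Corp, giving 70% + 7% = 77%.
By sibling attribution (R2), Dmitri Novak is treated as also owning Leah Novak's interest in Slate Realty LP, giving 29% + 41% = 70%.
By sibling attribution (R2), Dmitri Novak is treated as owning Leah Novak's 22% interest in Talon Energy Co.
Chain via Highfield Partners LP → Copperline Logistics SA (R3): 78% × 88% × 23% = 15.7872% of Talon Energy Co.
Chain via Wildmere Industries Corp. → Ironwood Holdings Ltd (R3): 77% × 91% × 15% = 10.5105% of Talon Energy Co.
Chain via Slate Realty LP → Larkspur Group plc (R3): 70% × 28% × 25% = 4.9% of Talon Energy Co.
Direct interest in Talon Energy Co: 22%.
Aggregating (R1): 15.7872% + 10.5105% + 4.9% + 22% = 53.1977%.

53.1977%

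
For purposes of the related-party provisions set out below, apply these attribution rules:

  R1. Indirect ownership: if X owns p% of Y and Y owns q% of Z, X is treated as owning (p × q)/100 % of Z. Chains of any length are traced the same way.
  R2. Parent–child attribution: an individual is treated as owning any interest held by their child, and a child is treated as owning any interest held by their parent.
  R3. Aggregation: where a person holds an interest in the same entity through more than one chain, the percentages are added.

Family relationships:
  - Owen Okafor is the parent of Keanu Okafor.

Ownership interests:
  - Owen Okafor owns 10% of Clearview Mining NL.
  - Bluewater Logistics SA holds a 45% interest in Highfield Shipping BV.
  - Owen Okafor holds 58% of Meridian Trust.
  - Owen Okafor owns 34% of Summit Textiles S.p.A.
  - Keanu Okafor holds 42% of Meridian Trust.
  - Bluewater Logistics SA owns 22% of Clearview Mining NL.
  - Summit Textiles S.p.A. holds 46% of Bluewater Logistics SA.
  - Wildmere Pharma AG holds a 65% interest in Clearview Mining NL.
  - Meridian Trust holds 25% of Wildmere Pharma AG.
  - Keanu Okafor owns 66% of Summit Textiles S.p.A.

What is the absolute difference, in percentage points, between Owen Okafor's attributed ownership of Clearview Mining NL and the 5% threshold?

31.37

By parent–child attribution (R2), Owen Okafor is treated as also owning Keanu Okafor's interest in Summit Textiles S.p.A, giving 34% + 66% = 100%.
By parent–child attribution (R2), Owen Okafor is treated as also owning Keanu Okafor's interest in Meridian Trust, giving 58% + 42% = 100%.
Chain via Summit Textiles S.p.A. → Bluewater Logistics SA (R1): 100% × 46% × 22% = 10.12% of Clearview Mining NL.
Chain via Meridian Trust → Wildmere Pharma AG (R1): 100% × 25% × 65% = 16.25% of Clearview Mining NL.
Direct interest in Clearview Mining NL: 10%.
Aggregating (R3): 10.12% + 16.25% + 10% = 36.37%.
36.37% exceeds the 5% threshold by 31.37 percentage points.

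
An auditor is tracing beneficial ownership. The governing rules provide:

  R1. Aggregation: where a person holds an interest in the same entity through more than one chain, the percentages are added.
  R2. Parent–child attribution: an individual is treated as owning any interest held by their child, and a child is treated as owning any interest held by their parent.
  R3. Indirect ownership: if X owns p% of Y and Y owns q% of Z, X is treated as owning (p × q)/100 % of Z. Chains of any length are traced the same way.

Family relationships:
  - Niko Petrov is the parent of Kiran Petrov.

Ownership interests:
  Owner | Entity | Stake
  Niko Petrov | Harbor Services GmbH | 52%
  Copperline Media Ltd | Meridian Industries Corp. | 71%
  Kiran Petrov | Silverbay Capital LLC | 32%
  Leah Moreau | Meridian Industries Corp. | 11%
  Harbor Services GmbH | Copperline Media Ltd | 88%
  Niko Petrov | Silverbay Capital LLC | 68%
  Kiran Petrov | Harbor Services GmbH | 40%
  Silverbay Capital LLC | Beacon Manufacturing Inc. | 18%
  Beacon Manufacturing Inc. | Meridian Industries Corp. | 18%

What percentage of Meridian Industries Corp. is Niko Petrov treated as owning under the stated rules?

60.7216%

By parent–child attribution (R2), Niko Petrov is treated as also owning Kiran Petrov's interest in Silverbay Capital LLC, giving 68% + 32% = 100%.
By parent–child attribution (R2), Niko Petrov is treated as also owning Kiran Petrov's interest in Harbor Services GmbH, giving 52% + 40% = 92%.
Chain via Silverbay Capital LLC → Beacon Manufacturing Inc. (R3): 100% × 18% × 18% = 3.24% of Meridian Industries Corp.
Chain via Harbor Services GmbH → Copperline Media Ltd (R3): 92% × 88% × 71% = 57.4816% of Meridian Industries Corp.
Aggregating (R1): 3.24% + 57.4816% = 60.7216%.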